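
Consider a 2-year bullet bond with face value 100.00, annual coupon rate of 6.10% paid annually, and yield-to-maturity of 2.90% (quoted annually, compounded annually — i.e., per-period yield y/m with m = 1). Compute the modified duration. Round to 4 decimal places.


Coupon per period c = face * coupon_rate / m = 6.100000
Periods per year m = 1; per-period yield y/m = 0.029000
Number of cashflows N = 2
Cashflows (t years, CF_t, discount factor 1/(1+y/m)^(m*t), PV):
  t = 1.0000: CF_t = 6.100000, DF = 0.971817, PV = 5.928086
  t = 2.0000: CF_t = 106.100000, DF = 0.944429, PV = 100.203902
Price P = sum_t PV_t = 106.131988
First compute Macaulay numerator sum_t t * PV_t:
  t * PV_t at t = 1.0000: 5.928086
  t * PV_t at t = 2.0000: 200.407804
Macaulay duration D = 206.335890 / 106.131988 = 1.944144
Modified duration = D / (1 + y/m) = 1.944144 / (1 + 0.029000) = 1.889353

Answer: Modified duration = 1.8894


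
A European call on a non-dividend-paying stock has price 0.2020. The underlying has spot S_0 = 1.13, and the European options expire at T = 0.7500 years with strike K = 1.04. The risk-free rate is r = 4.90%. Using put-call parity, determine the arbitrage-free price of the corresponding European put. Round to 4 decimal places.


Put-call parity: C - P = S_0 * exp(-qT) - K * exp(-rT).
S_0 * exp(-qT) = 1.1300 * 1.00000000 = 1.13000000
K * exp(-rT) = 1.0400 * 0.96391708 = 1.00247377
P = C - S*exp(-qT) + K*exp(-rT)
P = 0.2020 - 1.13000000 + 1.00247377 = 0.0745

Answer: Put price = 0.0745


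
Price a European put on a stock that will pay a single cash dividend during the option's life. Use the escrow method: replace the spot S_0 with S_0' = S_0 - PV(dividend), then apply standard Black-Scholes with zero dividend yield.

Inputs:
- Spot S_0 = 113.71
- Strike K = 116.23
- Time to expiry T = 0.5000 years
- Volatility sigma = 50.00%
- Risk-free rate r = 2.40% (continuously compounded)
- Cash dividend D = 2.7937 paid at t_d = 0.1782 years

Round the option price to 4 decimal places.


Answer: Price = 17.8728

Derivation:
PV(D) = D * exp(-r * t_d) = 2.7937 * 0.99573233 = 2.78177742
S_0' = S_0 - PV(D) = 113.7100 - 2.78177742 = 110.92822258
d1 = (ln(S_0'/K) + (r + sigma^2/2)*T) / (sigma*sqrt(T)) = 0.07866524
d2 = d1 - sigma*sqrt(T) = -0.27488815
exp(-rT) = 0.98807171
N(-d1) = 0.46864945; N(-d2) = 0.60829891
P = K * exp(-rT) * N(-d2) - S_0' * N(-d1) = 116.2300 * 0.98807171 * 0.60829891 - 110.92822258 * 0.46864945 = 17.8728


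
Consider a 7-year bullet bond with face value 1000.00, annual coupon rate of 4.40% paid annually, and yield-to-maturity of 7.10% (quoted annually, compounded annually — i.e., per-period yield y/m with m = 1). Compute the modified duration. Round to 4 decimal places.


Answer: Modified duration = 5.6912

Derivation:
Coupon per period c = face * coupon_rate / m = 44.000000
Periods per year m = 1; per-period yield y/m = 0.071000
Number of cashflows N = 7
Cashflows (t years, CF_t, discount factor 1/(1+y/m)^(m*t), PV):
  t = 1.0000: CF_t = 44.000000, DF = 0.933707, PV = 41.083100
  t = 2.0000: CF_t = 44.000000, DF = 0.871808, PV = 38.359570
  t = 3.0000: CF_t = 44.000000, DF = 0.814013, PV = 35.816592
  t = 4.0000: CF_t = 44.000000, DF = 0.760050, PV = 33.442196
  t = 5.0000: CF_t = 44.000000, DF = 0.709664, PV = 31.225207
  t = 6.0000: CF_t = 44.000000, DF = 0.662618, PV = 29.155188
  t = 7.0000: CF_t = 1044.000000, DF = 0.618691, PV = 645.913264
Price P = sum_t PV_t = 854.995118
First compute Macaulay numerator sum_t t * PV_t:
  t * PV_t at t = 1.0000: 41.083100
  t * PV_t at t = 2.0000: 76.719141
  t * PV_t at t = 3.0000: 107.449777
  t * PV_t at t = 4.0000: 133.768786
  t * PV_t at t = 5.0000: 156.126034
  t * PV_t at t = 6.0000: 174.931130
  t * PV_t at t = 7.0000: 4521.392847
Macaulay duration D = 5211.470814 / 854.995118 = 6.095322
Modified duration = D / (1 + y/m) = 6.095322 / (1 + 0.071000) = 5.691244


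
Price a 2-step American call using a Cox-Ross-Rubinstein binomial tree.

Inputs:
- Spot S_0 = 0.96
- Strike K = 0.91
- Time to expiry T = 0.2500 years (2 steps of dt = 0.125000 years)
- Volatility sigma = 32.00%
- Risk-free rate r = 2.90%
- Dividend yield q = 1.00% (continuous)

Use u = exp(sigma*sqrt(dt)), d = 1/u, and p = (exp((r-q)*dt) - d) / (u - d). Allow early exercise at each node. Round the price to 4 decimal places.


dt = T/N = 0.125000
u = exp(sigma*sqrt(dt)) = 1.119785; d = 1/u = 0.893028
p = (exp((r-q)*dt) - d) / (u - d) = 0.482232
Discount per step: exp(-r*dt) = 0.996382
Stock lattice S(k, i) with i counting down-moves:
  k=0: S(0,0) = 0.9600
  k=1: S(1,0) = 1.0750; S(1,1) = 0.8573
  k=2: S(2,0) = 1.2038; S(2,1) = 0.9600; S(2,2) = 0.7656
Terminal payoffs V(N, i) = max(S_T - K, 0):
  V(2,0) = 0.293763; V(2,1) = 0.050000; V(2,2) = 0.000000
Backward induction: V(k, i) = exp(-r*dt) * [p * V(k+1, i) + (1-p) * V(k+1, i+1)]; then take max(V_cont, immediate exercise) for American.
  V(1,0) = exp(-r*dt) * [p*0.293763 + (1-p)*0.050000] = 0.166944; exercise = 0.164994; V(1,0) = max -> 0.166944
  V(1,1) = exp(-r*dt) * [p*0.050000 + (1-p)*0.000000] = 0.024024; exercise = 0.000000; V(1,1) = max -> 0.024024
  V(0,0) = exp(-r*dt) * [p*0.166944 + (1-p)*0.024024] = 0.092608; exercise = 0.050000; V(0,0) = max -> 0.092608

Answer: Price = V(0,0) = 0.0926


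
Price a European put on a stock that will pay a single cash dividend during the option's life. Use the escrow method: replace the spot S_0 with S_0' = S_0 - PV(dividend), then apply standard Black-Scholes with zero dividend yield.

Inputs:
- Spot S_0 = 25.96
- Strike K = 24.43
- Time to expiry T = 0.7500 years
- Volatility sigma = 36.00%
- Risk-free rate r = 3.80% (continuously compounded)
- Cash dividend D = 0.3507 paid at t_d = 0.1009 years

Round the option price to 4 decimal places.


Answer: Price = 2.2123

Derivation:
PV(D) = D * exp(-r * t_d) = 0.3507 * 0.99617314 = 0.34935792
S_0' = S_0 - PV(D) = 25.9600 - 0.34935792 = 25.61064208
d1 = (ln(S_0'/K) + (r + sigma^2/2)*T) / (sigma*sqrt(T)) = 0.39867988
d2 = d1 - sigma*sqrt(T) = 0.08691074
exp(-rT) = 0.97190229
N(-d1) = 0.34506455; N(-d2) = 0.46537123
P = K * exp(-rT) * N(-d2) - S_0' * N(-d1) = 24.4300 * 0.97190229 * 0.46537123 - 25.61064208 * 0.34506455 = 2.2123


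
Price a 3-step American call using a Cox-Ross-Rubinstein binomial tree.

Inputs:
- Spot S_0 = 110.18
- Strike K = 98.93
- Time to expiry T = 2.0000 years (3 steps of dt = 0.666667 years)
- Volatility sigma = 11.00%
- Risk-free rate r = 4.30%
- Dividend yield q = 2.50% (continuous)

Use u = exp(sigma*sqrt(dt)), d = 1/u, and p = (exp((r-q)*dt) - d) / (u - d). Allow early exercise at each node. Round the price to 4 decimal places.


dt = T/N = 0.666667
u = exp(sigma*sqrt(dt)) = 1.093971; d = 1/u = 0.914101
p = (exp((r-q)*dt) - d) / (u - d) = 0.544678
Discount per step: exp(-r*dt) = 0.971740
Stock lattice S(k, i) with i counting down-moves:
  k=0: S(0,0) = 110.1800
  k=1: S(1,0) = 120.5338; S(1,1) = 100.7156
  k=2: S(2,0) = 131.8605; S(2,1) = 110.1800; S(2,2) = 92.0642
  k=3: S(3,0) = 144.2516; S(3,1) = 120.5338; S(3,2) = 100.7156; S(3,3) = 84.1559
Terminal payoffs V(N, i) = max(S_T - K, 0):
  V(3,0) = 45.321638; V(3,1) = 21.603776; V(3,2) = 1.785607; V(3,3) = 0.000000
Backward induction: V(k, i) = exp(-r*dt) * [p * V(k+1, i) + (1-p) * V(k+1, i+1)]; then take max(V_cont, immediate exercise) for American.
  V(2,0) = exp(-r*dt) * [p*45.321638 + (1-p)*21.603776] = 33.546780; exercise = 32.930512; V(2,0) = max -> 33.546780
  V(2,1) = exp(-r*dt) * [p*21.603776 + (1-p)*1.785607] = 12.224615; exercise = 11.250000; V(2,1) = max -> 12.224615
  V(2,2) = exp(-r*dt) * [p*1.785607 + (1-p)*0.000000] = 0.945096; exercise = 0.000000; V(2,2) = max -> 0.945096
  V(1,0) = exp(-r*dt) * [p*33.546780 + (1-p)*12.224615] = 23.164662; exercise = 21.603776; V(1,0) = max -> 23.164662
  V(1,1) = exp(-r*dt) * [p*12.224615 + (1-p)*0.945096] = 6.888473; exercise = 1.785607; V(1,1) = max -> 6.888473
  V(0,0) = exp(-r*dt) * [p*23.164662 + (1-p)*6.888473] = 15.308557; exercise = 11.250000; V(0,0) = max -> 15.308557

Answer: Price = V(0,0) = 15.3086


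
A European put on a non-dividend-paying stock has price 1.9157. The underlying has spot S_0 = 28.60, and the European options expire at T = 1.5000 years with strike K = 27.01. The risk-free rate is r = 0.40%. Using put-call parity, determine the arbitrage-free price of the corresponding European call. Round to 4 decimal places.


Put-call parity: C - P = S_0 * exp(-qT) - K * exp(-rT).
S_0 * exp(-qT) = 28.6000 * 1.00000000 = 28.60000000
K * exp(-rT) = 27.0100 * 0.99401796 = 26.84842521
C = P + S*exp(-qT) - K*exp(-rT)
C = 1.9157 + 28.60000000 - 26.84842521 = 3.6673

Answer: Call price = 3.6673


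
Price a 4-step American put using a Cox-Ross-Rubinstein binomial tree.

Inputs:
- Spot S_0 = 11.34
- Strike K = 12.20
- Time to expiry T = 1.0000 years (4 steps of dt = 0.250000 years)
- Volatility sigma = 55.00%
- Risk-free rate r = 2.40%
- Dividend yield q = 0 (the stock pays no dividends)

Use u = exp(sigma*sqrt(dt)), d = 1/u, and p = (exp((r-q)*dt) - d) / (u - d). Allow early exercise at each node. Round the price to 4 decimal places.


Answer: Price = V(0,0) = 2.8597

Derivation:
dt = T/N = 0.250000
u = exp(sigma*sqrt(dt)) = 1.316531; d = 1/u = 0.759572
p = (exp((r-q)*dt) - d) / (u - d) = 0.442485
Discount per step: exp(-r*dt) = 0.994018
Stock lattice S(k, i) with i counting down-moves:
  k=0: S(0,0) = 11.3400
  k=1: S(1,0) = 14.9295; S(1,1) = 8.6135
  k=2: S(2,0) = 19.6551; S(2,1) = 11.3400; S(2,2) = 6.5426
  k=3: S(3,0) = 25.8765; S(3,1) = 14.9295; S(3,2) = 8.6135; S(3,3) = 4.9696
  k=4: S(4,0) = 34.0672; S(4,1) = 19.6551; S(4,2) = 11.3400; S(4,3) = 6.5426; S(4,4) = 3.7748
Terminal payoffs V(N, i) = max(K - S_T, 0):
  V(4,0) = 0.000000; V(4,1) = 0.000000; V(4,2) = 0.860000; V(4,3) = 5.657389; V(4,4) = 8.425242
Backward induction: V(k, i) = exp(-r*dt) * [p * V(k+1, i) + (1-p) * V(k+1, i+1)]; then take max(V_cont, immediate exercise) for American.
  V(3,0) = exp(-r*dt) * [p*0.000000 + (1-p)*0.000000] = 0.000000; exercise = 0.000000; V(3,0) = max -> 0.000000
  V(3,1) = exp(-r*dt) * [p*0.000000 + (1-p)*0.860000] = 0.476595; exercise = 0.000000; V(3,1) = max -> 0.476595
  V(3,2) = exp(-r*dt) * [p*0.860000 + (1-p)*5.657389] = 3.513471; exercise = 3.586452; V(3,2) = max -> 3.586452
  V(3,3) = exp(-r*dt) * [p*5.657389 + (1-p)*8.425242] = 7.157434; exercise = 7.230415; V(3,3) = max -> 7.230415
  V(2,0) = exp(-r*dt) * [p*0.000000 + (1-p)*0.476595] = 0.264119; exercise = 0.000000; V(2,0) = max -> 0.264119
  V(2,1) = exp(-r*dt) * [p*0.476595 + (1-p)*3.586452] = 2.197164; exercise = 0.860000; V(2,1) = max -> 2.197164
  V(2,2) = exp(-r*dt) * [p*3.586452 + (1-p)*7.230415] = 5.584408; exercise = 5.657389; V(2,2) = max -> 5.657389
  V(1,0) = exp(-r*dt) * [p*0.264119 + (1-p)*2.197164] = 1.333793; exercise = 0.000000; V(1,0) = max -> 1.333793
  V(1,1) = exp(-r*dt) * [p*2.197164 + (1-p)*5.657389] = 4.101607; exercise = 3.586452; V(1,1) = max -> 4.101607
  V(0,0) = exp(-r*dt) * [p*1.333793 + (1-p)*4.101607] = 2.859681; exercise = 0.860000; V(0,0) = max -> 2.859681


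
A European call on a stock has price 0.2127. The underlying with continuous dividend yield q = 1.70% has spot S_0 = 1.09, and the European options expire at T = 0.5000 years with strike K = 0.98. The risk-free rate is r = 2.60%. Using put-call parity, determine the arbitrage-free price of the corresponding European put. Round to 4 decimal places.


Answer: Put price = 0.0993

Derivation:
Put-call parity: C - P = S_0 * exp(-qT) - K * exp(-rT).
S_0 * exp(-qT) = 1.0900 * 0.99153602 = 1.08077426
K * exp(-rT) = 0.9800 * 0.98708414 = 0.96734245
P = C - S*exp(-qT) + K*exp(-rT)
P = 0.2127 - 1.08077426 + 0.96734245 = 0.0993


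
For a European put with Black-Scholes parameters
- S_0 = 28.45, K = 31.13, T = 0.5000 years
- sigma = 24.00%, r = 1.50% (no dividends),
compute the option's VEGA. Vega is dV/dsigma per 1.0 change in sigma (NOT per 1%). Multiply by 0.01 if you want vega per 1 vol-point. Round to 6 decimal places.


Answer: Vega = 7.404335

Derivation:
d1 = -0.4014234819; d2 = -0.5711291094
phi(d1) = 0.3680601367; exp(-qT) = 1.0000000000; exp(-rT) = 0.9925280548
Vega = S * exp(-qT) * phi(d1) * sqrt(T) = 28.4500 * 1.0000000000 * 0.3680601367 * 0.7071067812 = 7.404335


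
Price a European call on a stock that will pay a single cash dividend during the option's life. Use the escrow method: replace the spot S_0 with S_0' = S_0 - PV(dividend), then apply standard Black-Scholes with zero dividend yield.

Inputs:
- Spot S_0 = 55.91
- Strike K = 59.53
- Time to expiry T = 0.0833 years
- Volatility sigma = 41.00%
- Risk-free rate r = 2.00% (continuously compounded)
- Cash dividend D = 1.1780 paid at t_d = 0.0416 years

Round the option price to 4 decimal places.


Answer: Price = 0.9700

Derivation:
PV(D) = D * exp(-r * t_d) = 1.1780 * 0.99916835 = 1.17702031
S_0' = S_0 - PV(D) = 55.9100 - 1.17702031 = 54.73297969
d1 = (ln(S_0'/K) + (r + sigma^2/2)*T) / (sigma*sqrt(T)) = -0.63673271
d2 = d1 - sigma*sqrt(T) = -0.75506584
exp(-rT) = 0.99833539
N(d1) = 0.26214948; N(d2) = 0.22510474
C = S_0' * N(d1) - K * exp(-rT) * N(d2) = 54.73297969 * 0.26214948 - 59.5300 * 0.99833539 * 0.22510474 = 0.9700


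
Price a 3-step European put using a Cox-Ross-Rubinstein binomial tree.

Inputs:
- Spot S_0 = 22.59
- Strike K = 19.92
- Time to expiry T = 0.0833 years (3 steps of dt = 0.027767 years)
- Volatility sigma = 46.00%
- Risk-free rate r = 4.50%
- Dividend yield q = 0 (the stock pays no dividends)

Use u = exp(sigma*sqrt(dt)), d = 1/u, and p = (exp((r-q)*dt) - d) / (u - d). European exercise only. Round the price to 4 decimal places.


dt = T/N = 0.027767
u = exp(sigma*sqrt(dt)) = 1.079666; d = 1/u = 0.926213
p = (exp((r-q)*dt) - d) / (u - d) = 0.488994
Discount per step: exp(-r*dt) = 0.998751
Stock lattice S(k, i) with i counting down-moves:
  k=0: S(0,0) = 22.5900
  k=1: S(1,0) = 24.3896; S(1,1) = 20.9231
  k=2: S(2,0) = 26.3327; S(2,1) = 22.5900; S(2,2) = 19.3793
  k=3: S(3,0) = 28.4305; S(3,1) = 24.3896; S(3,2) = 20.9231; S(3,3) = 17.9493
Terminal payoffs V(N, i) = max(K - S_T, 0):
  V(3,0) = 0.000000; V(3,1) = 0.000000; V(3,2) = 0.000000; V(3,3) = 1.970660
Backward induction: V(k, i) = exp(-r*dt) * [p * V(k+1, i) + (1-p) * V(k+1, i+1)].
  V(2,0) = exp(-r*dt) * [p*0.000000 + (1-p)*0.000000] = 0.000000
  V(2,1) = exp(-r*dt) * [p*0.000000 + (1-p)*0.000000] = 0.000000
  V(2,2) = exp(-r*dt) * [p*0.000000 + (1-p)*1.970660] = 1.005761
  V(1,0) = exp(-r*dt) * [p*0.000000 + (1-p)*0.000000] = 0.000000
  V(1,1) = exp(-r*dt) * [p*0.000000 + (1-p)*1.005761] = 0.513308
  V(0,0) = exp(-r*dt) * [p*0.000000 + (1-p)*0.513308] = 0.261976

Answer: Price = V(0,0) = 0.2620


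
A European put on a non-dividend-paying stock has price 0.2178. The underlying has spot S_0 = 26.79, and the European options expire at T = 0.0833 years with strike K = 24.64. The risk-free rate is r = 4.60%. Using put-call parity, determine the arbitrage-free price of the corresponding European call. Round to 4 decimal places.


Answer: Call price = 2.4620

Derivation:
Put-call parity: C - P = S_0 * exp(-qT) - K * exp(-rT).
S_0 * exp(-qT) = 26.7900 * 1.00000000 = 26.79000000
K * exp(-rT) = 24.6400 * 0.99617553 = 24.54576511
C = P + S*exp(-qT) - K*exp(-rT)
C = 0.2178 + 26.79000000 - 24.54576511 = 2.4620


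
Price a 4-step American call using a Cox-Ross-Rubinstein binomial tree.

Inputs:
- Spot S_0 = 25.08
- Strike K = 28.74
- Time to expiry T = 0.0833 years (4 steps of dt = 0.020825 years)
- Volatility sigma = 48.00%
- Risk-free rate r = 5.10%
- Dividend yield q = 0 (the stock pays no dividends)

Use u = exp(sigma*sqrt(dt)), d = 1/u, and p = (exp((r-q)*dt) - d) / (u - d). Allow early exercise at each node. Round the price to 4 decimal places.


dt = T/N = 0.020825
u = exp(sigma*sqrt(dt)) = 1.071724; d = 1/u = 0.933076
p = (exp((r-q)*dt) - d) / (u - d) = 0.490354
Discount per step: exp(-r*dt) = 0.998938
Stock lattice S(k, i) with i counting down-moves:
  k=0: S(0,0) = 25.0800
  k=1: S(1,0) = 26.8788; S(1,1) = 23.4016
  k=2: S(2,0) = 28.8067; S(2,1) = 25.0800; S(2,2) = 21.8354
  k=3: S(3,0) = 30.8728; S(3,1) = 26.8788; S(3,2) = 23.4016; S(3,3) = 20.3741
  k=4: S(4,0) = 33.0871; S(4,1) = 28.8067; S(4,2) = 25.0800; S(4,3) = 21.8354; S(4,4) = 19.0106
Terminal payoffs V(N, i) = max(S_T - K, 0):
  V(4,0) = 4.347098; V(4,1) = 0.066673; V(4,2) = 0.000000; V(4,3) = 0.000000; V(4,4) = 0.000000
Backward induction: V(k, i) = exp(-r*dt) * [p * V(k+1, i) + (1-p) * V(k+1, i+1)]; then take max(V_cont, immediate exercise) for American.
  V(3,0) = exp(-r*dt) * [p*4.347098 + (1-p)*0.066673] = 2.163299; exercise = 2.132791; V(3,0) = max -> 2.163299
  V(3,1) = exp(-r*dt) * [p*0.066673 + (1-p)*0.000000] = 0.032659; exercise = 0.000000; V(3,1) = max -> 0.032659
  V(3,2) = exp(-r*dt) * [p*0.000000 + (1-p)*0.000000] = 0.000000; exercise = 0.000000; V(3,2) = max -> 0.000000
  V(3,3) = exp(-r*dt) * [p*0.000000 + (1-p)*0.000000] = 0.000000; exercise = 0.000000; V(3,3) = max -> 0.000000
  V(2,0) = exp(-r*dt) * [p*2.163299 + (1-p)*0.032659] = 1.076283; exercise = 0.066673; V(2,0) = max -> 1.076283
  V(2,1) = exp(-r*dt) * [p*0.032659 + (1-p)*0.000000] = 0.015997; exercise = 0.000000; V(2,1) = max -> 0.015997
  V(2,2) = exp(-r*dt) * [p*0.000000 + (1-p)*0.000000] = 0.000000; exercise = 0.000000; V(2,2) = max -> 0.000000
  V(1,0) = exp(-r*dt) * [p*1.076283 + (1-p)*0.015997] = 0.535344; exercise = 0.000000; V(1,0) = max -> 0.535344
  V(1,1) = exp(-r*dt) * [p*0.015997 + (1-p)*0.000000] = 0.007836; exercise = 0.000000; V(1,1) = max -> 0.007836
  V(0,0) = exp(-r*dt) * [p*0.535344 + (1-p)*0.007836] = 0.266219; exercise = 0.000000; V(0,0) = max -> 0.266219

Answer: Price = V(0,0) = 0.2662


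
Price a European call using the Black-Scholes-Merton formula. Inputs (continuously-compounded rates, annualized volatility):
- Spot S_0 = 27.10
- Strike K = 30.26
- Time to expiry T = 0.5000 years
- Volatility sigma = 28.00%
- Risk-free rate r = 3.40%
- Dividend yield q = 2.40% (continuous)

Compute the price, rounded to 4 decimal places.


d1 = (ln(S/K) + (r - q + 0.5*sigma^2) * T) / (sigma * sqrt(T)) = -0.43281491
d2 = d1 - sigma * sqrt(T) = -0.63080481
exp(-rT) = 0.98314368; exp(-qT) = 0.98807171
C = S_0 * exp(-qT) * N(d1) - K * exp(-rT) * N(d2)
N(d1) = 0.33257462; N(d2) = 0.26408408
C = 27.1000 * 0.98807171 * 0.33257462 - 30.2600 * 0.98314368 * 0.26408408 = 1.0488

Answer: Price = 1.0488


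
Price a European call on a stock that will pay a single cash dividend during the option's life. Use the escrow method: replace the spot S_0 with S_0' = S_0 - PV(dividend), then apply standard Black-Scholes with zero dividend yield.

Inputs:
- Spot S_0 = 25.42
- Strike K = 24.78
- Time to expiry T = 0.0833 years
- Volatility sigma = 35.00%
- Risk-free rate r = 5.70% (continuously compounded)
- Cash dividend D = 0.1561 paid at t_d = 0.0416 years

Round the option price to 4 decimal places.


PV(D) = D * exp(-r * t_d) = 0.1561 * 0.99763161 = 0.15573029
S_0' = S_0 - PV(D) = 25.4200 - 0.15573029 = 25.26426971
d1 = (ln(S_0'/K) + (r + sigma^2/2)*T) / (sigma*sqrt(T)) = 0.28910723
d2 = d1 - sigma*sqrt(T) = 0.18809115
exp(-rT) = 0.99526315
N(d1) = 0.61375034; N(d2) = 0.57459740
C = S_0' * N(d1) - K * exp(-rT) * N(d2) = 25.26426971 * 0.61375034 - 24.7800 * 0.99526315 * 0.57459740 = 1.3349

Answer: Price = 1.3349


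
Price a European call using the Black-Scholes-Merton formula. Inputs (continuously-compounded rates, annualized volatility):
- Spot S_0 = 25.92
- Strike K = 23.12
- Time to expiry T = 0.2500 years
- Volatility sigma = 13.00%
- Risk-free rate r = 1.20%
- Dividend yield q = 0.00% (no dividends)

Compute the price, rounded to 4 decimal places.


d1 = (ln(S/K) + (r - q + 0.5*sigma^2) * T) / (sigma * sqrt(T)) = 1.83737427
d2 = d1 - sigma * sqrt(T) = 1.77237427
exp(-rT) = 0.99700450; exp(-qT) = 1.00000000
C = S_0 * exp(-qT) * N(d1) - K * exp(-rT) * N(d2)
N(d1) = 0.96692267; N(d2) = 0.96183378
C = 25.9200 * 1.00000000 * 0.96692267 - 23.1200 * 0.99700450 * 0.96183378 = 2.8917

Answer: Price = 2.8917


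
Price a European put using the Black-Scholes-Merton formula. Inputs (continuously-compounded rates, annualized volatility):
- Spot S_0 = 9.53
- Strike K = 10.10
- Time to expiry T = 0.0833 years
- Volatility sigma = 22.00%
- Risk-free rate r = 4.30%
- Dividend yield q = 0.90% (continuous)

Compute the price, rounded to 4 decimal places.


d1 = (ln(S/K) + (r - q + 0.5*sigma^2) * T) / (sigma * sqrt(T)) = -0.83852198
d2 = d1 - sigma * sqrt(T) = -0.90201781
exp(-rT) = 0.99642451; exp(-qT) = 0.99925058
P = K * exp(-rT) * N(-d2) - S_0 * exp(-qT) * N(-d1)
N(-d1) = 0.79913120; N(-d2) = 0.81647630
P = 10.1000 * 0.99642451 * 0.81647630 - 9.5300 * 0.99925058 * 0.79913120 = 0.6069

Answer: Price = 0.6069


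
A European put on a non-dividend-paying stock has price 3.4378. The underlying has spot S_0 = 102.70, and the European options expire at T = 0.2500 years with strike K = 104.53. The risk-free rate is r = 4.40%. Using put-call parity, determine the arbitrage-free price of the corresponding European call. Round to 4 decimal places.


Put-call parity: C - P = S_0 * exp(-qT) - K * exp(-rT).
S_0 * exp(-qT) = 102.7000 * 1.00000000 = 102.70000000
K * exp(-rT) = 104.5300 * 0.98906028 = 103.38647094
C = P + S*exp(-qT) - K*exp(-rT)
C = 3.4378 + 102.70000000 - 103.38647094 = 2.7513

Answer: Call price = 2.7513


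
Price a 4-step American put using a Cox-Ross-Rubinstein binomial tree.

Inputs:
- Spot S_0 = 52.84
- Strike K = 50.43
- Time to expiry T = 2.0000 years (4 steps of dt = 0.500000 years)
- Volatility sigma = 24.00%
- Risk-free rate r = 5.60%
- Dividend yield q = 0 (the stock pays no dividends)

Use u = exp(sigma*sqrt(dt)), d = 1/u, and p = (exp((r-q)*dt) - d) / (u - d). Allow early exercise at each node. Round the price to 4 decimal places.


Answer: Price = V(0,0) = 3.7738

Derivation:
dt = T/N = 0.500000
u = exp(sigma*sqrt(dt)) = 1.184956; d = 1/u = 0.843913
p = (exp((r-q)*dt) - d) / (u - d) = 0.540936
Discount per step: exp(-r*dt) = 0.972388
Stock lattice S(k, i) with i counting down-moves:
  k=0: S(0,0) = 52.8400
  k=1: S(1,0) = 62.6131; S(1,1) = 44.5924
  k=2: S(2,0) = 74.1937; S(2,1) = 52.8400; S(2,2) = 37.6321
  k=3: S(3,0) = 87.9163; S(3,1) = 62.6131; S(3,2) = 44.5924; S(3,3) = 31.7582
  k=4: S(4,0) = 104.1770; S(4,1) = 74.1937; S(4,2) = 52.8400; S(4,3) = 37.6321; S(4,4) = 26.8012
Terminal payoffs V(N, i) = max(K - S_T, 0):
  V(4,0) = 0.000000; V(4,1) = 0.000000; V(4,2) = 0.000000; V(4,3) = 12.797907; V(4,4) = 23.628819
Backward induction: V(k, i) = exp(-r*dt) * [p * V(k+1, i) + (1-p) * V(k+1, i+1)]; then take max(V_cont, immediate exercise) for American.
  V(3,0) = exp(-r*dt) * [p*0.000000 + (1-p)*0.000000] = 0.000000; exercise = 0.000000; V(3,0) = max -> 0.000000
  V(3,1) = exp(-r*dt) * [p*0.000000 + (1-p)*0.000000] = 0.000000; exercise = 0.000000; V(3,1) = max -> 0.000000
  V(3,2) = exp(-r*dt) * [p*0.000000 + (1-p)*12.797907] = 5.712832; exercise = 5.837626; V(3,2) = max -> 5.837626
  V(3,3) = exp(-r*dt) * [p*12.797907 + (1-p)*23.628819] = 17.279325; exercise = 18.671780; V(3,3) = max -> 18.671780
  V(2,0) = exp(-r*dt) * [p*0.000000 + (1-p)*0.000000] = 0.000000; exercise = 0.000000; V(2,0) = max -> 0.000000
  V(2,1) = exp(-r*dt) * [p*0.000000 + (1-p)*5.837626] = 2.605846; exercise = 0.000000; V(2,1) = max -> 2.605846
  V(2,2) = exp(-r*dt) * [p*5.837626 + (1-p)*18.671780] = 11.405452; exercise = 12.797907; V(2,2) = max -> 12.797907
  V(1,0) = exp(-r*dt) * [p*0.000000 + (1-p)*2.605846] = 1.163219; exercise = 0.000000; V(1,0) = max -> 1.163219
  V(1,1) = exp(-r*dt) * [p*2.605846 + (1-p)*12.797907] = 7.083509; exercise = 5.837626; V(1,1) = max -> 7.083509
  V(0,0) = exp(-r*dt) * [p*1.163219 + (1-p)*7.083509] = 3.773847; exercise = 0.000000; V(0,0) = max -> 3.773847


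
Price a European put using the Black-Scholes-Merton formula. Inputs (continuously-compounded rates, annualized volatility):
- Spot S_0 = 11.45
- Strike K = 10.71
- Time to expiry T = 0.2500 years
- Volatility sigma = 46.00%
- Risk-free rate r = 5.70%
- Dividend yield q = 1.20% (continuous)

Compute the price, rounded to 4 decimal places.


Answer: Price = 0.6344

Derivation:
d1 = (ln(S/K) + (r - q + 0.5*sigma^2) * T) / (sigma * sqrt(T)) = 0.45439933
d2 = d1 - sigma * sqrt(T) = 0.22439933
exp(-rT) = 0.98585105; exp(-qT) = 0.99700450
P = K * exp(-rT) * N(-d2) - S_0 * exp(-qT) * N(-d1)
N(-d1) = 0.32477072; N(-d2) = 0.41122330
P = 10.7100 * 0.98585105 * 0.41122330 - 11.4500 * 0.99700450 * 0.32477072 = 0.6344


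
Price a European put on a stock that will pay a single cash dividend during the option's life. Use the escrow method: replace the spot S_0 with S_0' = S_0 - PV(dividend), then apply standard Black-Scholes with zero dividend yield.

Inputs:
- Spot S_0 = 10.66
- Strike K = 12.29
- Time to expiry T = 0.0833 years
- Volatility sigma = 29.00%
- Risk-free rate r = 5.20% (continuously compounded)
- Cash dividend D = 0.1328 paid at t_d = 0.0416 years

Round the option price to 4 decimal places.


Answer: Price = 1.7230

Derivation:
PV(D) = D * exp(-r * t_d) = 0.1328 * 0.99783914 = 0.13251304
S_0' = S_0 - PV(D) = 10.6600 - 0.13251304 = 10.52748696
d1 = (ln(S_0'/K) + (r + sigma^2/2)*T) / (sigma*sqrt(T)) = -1.75583745
d2 = d1 - sigma*sqrt(T) = -1.83953649
exp(-rT) = 0.99567777
N(-d1) = 0.96044192; N(-d2) = 0.96708184
P = K * exp(-rT) * N(-d2) - S_0' * N(-d1) = 12.2900 * 0.99567777 * 0.96708184 - 10.52748696 * 0.96044192 = 1.7230


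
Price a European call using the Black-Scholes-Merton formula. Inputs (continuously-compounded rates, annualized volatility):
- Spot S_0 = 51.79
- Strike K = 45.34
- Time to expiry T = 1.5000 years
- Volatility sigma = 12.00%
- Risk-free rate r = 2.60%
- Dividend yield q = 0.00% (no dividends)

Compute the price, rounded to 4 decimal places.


d1 = (ln(S/K) + (r - q + 0.5*sigma^2) * T) / (sigma * sqrt(T)) = 1.24384705
d2 = d1 - sigma * sqrt(T) = 1.09687766
exp(-rT) = 0.96175071; exp(-qT) = 1.00000000
C = S_0 * exp(-qT) * N(d1) - K * exp(-rT) * N(d2)
N(d1) = 0.89322207; N(d2) = 0.86365256
C = 51.7900 * 1.00000000 * 0.89322207 - 45.3400 * 0.96175071 * 0.86365256 = 8.5997

Answer: Price = 8.5997


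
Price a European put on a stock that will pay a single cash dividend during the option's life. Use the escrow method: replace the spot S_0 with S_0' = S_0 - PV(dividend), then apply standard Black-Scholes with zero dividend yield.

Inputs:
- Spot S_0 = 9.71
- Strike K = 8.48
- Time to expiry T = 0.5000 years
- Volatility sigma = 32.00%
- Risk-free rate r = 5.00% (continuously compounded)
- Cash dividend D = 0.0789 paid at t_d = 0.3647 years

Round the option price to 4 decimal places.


Answer: Price = 0.3006

Derivation:
PV(D) = D * exp(-r * t_d) = 0.0789 * 0.98193025 = 0.07747430
S_0' = S_0 - PV(D) = 9.7100 - 0.07747430 = 9.63252570
d1 = (ln(S_0'/K) + (r + sigma^2/2)*T) / (sigma*sqrt(T)) = 0.78681104
d2 = d1 - sigma*sqrt(T) = 0.56053687
exp(-rT) = 0.97530991
N(-d1) = 0.21569624; N(-d2) = 0.28755665
P = K * exp(-rT) * N(-d2) - S_0' * N(-d1) = 8.4800 * 0.97530991 * 0.28755665 - 9.63252570 * 0.21569624 = 0.3006


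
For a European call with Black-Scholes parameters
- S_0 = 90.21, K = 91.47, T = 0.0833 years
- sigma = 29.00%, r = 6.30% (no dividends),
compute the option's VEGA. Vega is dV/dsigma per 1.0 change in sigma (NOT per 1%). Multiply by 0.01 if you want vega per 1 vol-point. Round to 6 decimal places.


Answer: Vega = 10.367515

Derivation:
d1 = -0.0611727296; d2 = -0.1448717738
phi(d1) = 0.3981965368; exp(-qT) = 1.0000000000; exp(-rT) = 0.9947658462
Vega = S * exp(-qT) * phi(d1) * sqrt(T) = 90.2100 * 1.0000000000 * 0.3981965368 * 0.2886173938 = 10.367515


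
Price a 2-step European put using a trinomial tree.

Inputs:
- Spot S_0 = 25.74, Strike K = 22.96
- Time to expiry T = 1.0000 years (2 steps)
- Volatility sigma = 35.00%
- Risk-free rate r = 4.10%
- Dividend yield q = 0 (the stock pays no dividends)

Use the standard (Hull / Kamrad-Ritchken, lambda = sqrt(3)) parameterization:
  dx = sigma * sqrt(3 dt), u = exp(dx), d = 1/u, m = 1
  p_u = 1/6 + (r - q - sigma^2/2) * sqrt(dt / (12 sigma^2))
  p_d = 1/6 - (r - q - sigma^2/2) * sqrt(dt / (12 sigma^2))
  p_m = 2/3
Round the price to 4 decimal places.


Answer: Price = V(0,0) = 1.7827

Derivation:
dt = T/N = 0.500000; dx = sigma*sqrt(3*dt) = 0.428661
u = exp(dx) = 1.535200; d = 1/u = 0.651381
p_u = 0.154857, p_m = 0.666667, p_d = 0.178477
Discount per step: exp(-r*dt) = 0.979709
Stock lattice S(k, j) with j the centered position index:
  k=0: S(0,+0) = 25.7400
  k=1: S(1,-1) = 16.7665; S(1,+0) = 25.7400; S(1,+1) = 39.5160
  k=2: S(2,-2) = 10.9214; S(2,-1) = 16.7665; S(2,+0) = 25.7400; S(2,+1) = 39.5160; S(2,+2) = 60.6650
Terminal payoffs V(N, j) = max(K - S_T, 0):
  V(2,-2) = 12.038593; V(2,-1) = 6.193456; V(2,+0) = 0.000000; V(2,+1) = 0.000000; V(2,+2) = 0.000000
Backward induction: V(k, j) = exp(-r*dt) * [p_u * V(k+1, j+1) + p_m * V(k+1, j) + p_d * V(k+1, j-1)]
  V(1,-1) = exp(-r*dt) * [p_u*0.000000 + p_m*6.193456 + p_d*12.038593] = 6.150199
  V(1,+0) = exp(-r*dt) * [p_u*0.000000 + p_m*0.000000 + p_d*6.193456] = 1.082958
  V(1,+1) = exp(-r*dt) * [p_u*0.000000 + p_m*0.000000 + p_d*0.000000] = 0.000000
  V(0,+0) = exp(-r*dt) * [p_u*0.000000 + p_m*1.082958 + p_d*6.150199] = 1.782716


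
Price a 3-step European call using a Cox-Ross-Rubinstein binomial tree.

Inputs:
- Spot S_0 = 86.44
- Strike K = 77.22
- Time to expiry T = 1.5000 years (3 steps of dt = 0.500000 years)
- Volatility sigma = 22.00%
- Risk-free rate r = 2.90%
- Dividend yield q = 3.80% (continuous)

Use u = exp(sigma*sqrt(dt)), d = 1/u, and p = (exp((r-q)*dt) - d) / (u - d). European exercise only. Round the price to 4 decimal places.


dt = T/N = 0.500000
u = exp(sigma*sqrt(dt)) = 1.168316; d = 1/u = 0.855933
p = (exp((r-q)*dt) - d) / (u - d) = 0.446814
Discount per step: exp(-r*dt) = 0.985605
Stock lattice S(k, i) with i counting down-moves:
  k=0: S(0,0) = 86.4400
  k=1: S(1,0) = 100.9892; S(1,1) = 73.9868
  k=2: S(2,0) = 117.9874; S(2,1) = 86.4400; S(2,2) = 63.3277
  k=3: S(3,0) = 137.8465; S(3,1) = 100.9892; S(3,2) = 73.9868; S(3,3) = 54.2043
Terminal payoffs V(N, i) = max(S_T - K, 0):
  V(3,0) = 60.626536; V(3,1) = 23.769245; V(3,2) = 0.000000; V(3,3) = 0.000000
Backward induction: V(k, i) = exp(-r*dt) * [p * V(k+1, i) + (1-p) * V(k+1, i+1)].
  V(2,0) = exp(-r*dt) * [p*60.626536 + (1-p)*23.769245] = 39.658376
  V(2,1) = exp(-r*dt) * [p*23.769245 + (1-p)*0.000000] = 10.467554
  V(2,2) = exp(-r*dt) * [p*0.000000 + (1-p)*0.000000] = 0.000000
  V(1,0) = exp(-r*dt) * [p*39.658376 + (1-p)*10.467554] = 23.171991
  V(1,1) = exp(-r*dt) * [p*10.467554 + (1-p)*0.000000] = 4.609726
  V(0,0) = exp(-r*dt) * [p*23.171991 + (1-p)*4.609726] = 12.717860

Answer: Price = V(0,0) = 12.7179


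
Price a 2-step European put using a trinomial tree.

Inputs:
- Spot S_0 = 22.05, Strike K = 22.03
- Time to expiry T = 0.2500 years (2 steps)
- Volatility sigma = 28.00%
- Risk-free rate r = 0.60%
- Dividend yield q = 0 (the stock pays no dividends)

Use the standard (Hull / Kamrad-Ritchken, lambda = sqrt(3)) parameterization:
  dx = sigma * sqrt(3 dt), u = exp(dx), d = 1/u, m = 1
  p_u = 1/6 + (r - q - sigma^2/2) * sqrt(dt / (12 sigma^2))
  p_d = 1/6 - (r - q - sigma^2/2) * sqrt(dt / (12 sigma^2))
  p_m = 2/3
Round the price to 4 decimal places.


dt = T/N = 0.125000; dx = sigma*sqrt(3*dt) = 0.171464
u = exp(dx) = 1.187042; d = 1/u = 0.842430
p_u = 0.154565, p_m = 0.666667, p_d = 0.178768
Discount per step: exp(-r*dt) = 0.999250
Stock lattice S(k, j) with j the centered position index:
  k=0: S(0,+0) = 22.0500
  k=1: S(1,-1) = 18.5756; S(1,+0) = 22.0500; S(1,+1) = 26.1743
  k=2: S(2,-2) = 15.6486; S(2,-1) = 18.5756; S(2,+0) = 22.0500; S(2,+1) = 26.1743; S(2,+2) = 31.0700
Terminal payoffs V(N, j) = max(K - S_T, 0):
  V(2,-2) = 6.381360; V(2,-1) = 3.454411; V(2,+0) = 0.000000; V(2,+1) = 0.000000; V(2,+2) = 0.000000
Backward induction: V(k, j) = exp(-r*dt) * [p_u * V(k+1, j+1) + p_m * V(k+1, j) + p_d * V(k+1, j-1)]
  V(1,-1) = exp(-r*dt) * [p_u*0.000000 + p_m*3.454411 + p_d*6.381360] = 3.441143
  V(1,+0) = exp(-r*dt) * [p_u*0.000000 + p_m*0.000000 + p_d*3.454411] = 0.617076
  V(1,+1) = exp(-r*dt) * [p_u*0.000000 + p_m*0.000000 + p_d*0.000000] = 0.000000
  V(0,+0) = exp(-r*dt) * [p_u*0.000000 + p_m*0.617076 + p_d*3.441143] = 1.025782

Answer: Price = V(0,0) = 1.0258


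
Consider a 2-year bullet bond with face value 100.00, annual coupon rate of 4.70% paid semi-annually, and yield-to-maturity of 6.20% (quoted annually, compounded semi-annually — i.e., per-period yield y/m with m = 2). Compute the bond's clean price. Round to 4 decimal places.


Answer: Price = 97.2188

Derivation:
Coupon per period c = face * coupon_rate / m = 2.350000
Periods per year m = 2; per-period yield y/m = 0.031000
Number of cashflows N = 4
Cashflows (t years, CF_t, discount factor 1/(1+y/m)^(m*t), PV):
  t = 0.5000: CF_t = 2.350000, DF = 0.969932, PV = 2.279340
  t = 1.0000: CF_t = 2.350000, DF = 0.940768, PV = 2.210805
  t = 1.5000: CF_t = 2.350000, DF = 0.912481, PV = 2.144331
  t = 2.0000: CF_t = 102.350000, DF = 0.885045, PV = 90.584353
Price P = sum_t PV_t = 97.218830


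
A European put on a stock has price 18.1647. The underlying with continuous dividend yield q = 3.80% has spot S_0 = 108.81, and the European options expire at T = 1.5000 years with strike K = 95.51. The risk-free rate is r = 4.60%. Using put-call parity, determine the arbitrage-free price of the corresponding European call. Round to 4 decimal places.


Put-call parity: C - P = S_0 * exp(-qT) - K * exp(-rT).
S_0 * exp(-qT) = 108.8100 * 0.94459407 = 102.78128069
K * exp(-rT) = 95.5100 * 0.93332668 = 89.14203121
C = P + S*exp(-qT) - K*exp(-rT)
C = 18.1647 + 102.78128069 - 89.14203121 = 31.8039

Answer: Call price = 31.8039


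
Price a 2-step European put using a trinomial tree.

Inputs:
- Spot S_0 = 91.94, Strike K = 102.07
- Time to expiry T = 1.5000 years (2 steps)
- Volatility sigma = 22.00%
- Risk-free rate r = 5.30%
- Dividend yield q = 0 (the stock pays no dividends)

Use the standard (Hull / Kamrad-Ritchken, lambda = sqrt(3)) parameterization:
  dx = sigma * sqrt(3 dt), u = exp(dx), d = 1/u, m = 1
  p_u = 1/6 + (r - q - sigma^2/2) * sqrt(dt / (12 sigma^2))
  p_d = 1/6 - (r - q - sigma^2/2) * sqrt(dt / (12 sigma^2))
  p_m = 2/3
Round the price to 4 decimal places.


dt = T/N = 0.750000; dx = sigma*sqrt(3*dt) = 0.330000
u = exp(dx) = 1.390968; d = 1/u = 0.718924
p_u = 0.199394, p_m = 0.666667, p_d = 0.133939
Discount per step: exp(-r*dt) = 0.961030
Stock lattice S(k, j) with j the centered position index:
  k=0: S(0,+0) = 91.9400
  k=1: S(1,-1) = 66.0978; S(1,+0) = 91.9400; S(1,+1) = 127.8856
  k=2: S(2,-2) = 47.5193; S(2,-1) = 66.0978; S(2,+0) = 91.9400; S(2,+1) = 127.8856; S(2,+2) = 177.8848
Terminal payoffs V(N, j) = max(K - S_T, 0):
  V(2,-2) = 54.550688; V(2,-1) = 35.972152; V(2,+0) = 10.130000; V(2,+1) = 0.000000; V(2,+2) = 0.000000
Backward induction: V(k, j) = exp(-r*dt) * [p_u * V(k+1, j+1) + p_m * V(k+1, j) + p_d * V(k+1, j-1)]
  V(1,-1) = exp(-r*dt) * [p_u*10.130000 + p_m*35.972152 + p_d*54.550688] = 32.009766
  V(1,+0) = exp(-r*dt) * [p_u*0.000000 + p_m*10.130000 + p_d*35.972152] = 11.120479
  V(1,+1) = exp(-r*dt) * [p_u*0.000000 + p_m*0.000000 + p_d*10.130000] = 1.303931
  V(0,+0) = exp(-r*dt) * [p_u*1.303931 + p_m*11.120479 + p_d*32.009766] = 11.494893

Answer: Price = V(0,0) = 11.4949


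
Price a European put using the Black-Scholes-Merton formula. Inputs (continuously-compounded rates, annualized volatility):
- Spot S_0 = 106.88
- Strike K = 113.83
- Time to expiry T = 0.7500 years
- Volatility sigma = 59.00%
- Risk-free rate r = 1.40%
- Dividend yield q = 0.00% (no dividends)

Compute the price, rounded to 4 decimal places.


Answer: Price = 25.1274

Derivation:
d1 = (ln(S/K) + (r - q + 0.5*sigma^2) * T) / (sigma * sqrt(T)) = 0.15272990
d2 = d1 - sigma * sqrt(T) = -0.35822509
exp(-rT) = 0.98955493; exp(-qT) = 1.00000000
P = K * exp(-rT) * N(-d2) - S_0 * exp(-qT) * N(-d1)
N(-d1) = 0.43930564; N(-d2) = 0.63991256
P = 113.8300 * 0.98955493 * 0.63991256 - 106.8800 * 1.00000000 * 0.43930564 = 25.1274


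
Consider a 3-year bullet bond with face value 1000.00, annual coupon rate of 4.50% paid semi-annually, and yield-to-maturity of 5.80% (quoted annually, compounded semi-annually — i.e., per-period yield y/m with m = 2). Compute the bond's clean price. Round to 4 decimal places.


Answer: Price = 964.6713

Derivation:
Coupon per period c = face * coupon_rate / m = 22.500000
Periods per year m = 2; per-period yield y/m = 0.029000
Number of cashflows N = 6
Cashflows (t years, CF_t, discount factor 1/(1+y/m)^(m*t), PV):
  t = 0.5000: CF_t = 22.500000, DF = 0.971817, PV = 21.865889
  t = 1.0000: CF_t = 22.500000, DF = 0.944429, PV = 21.249649
  t = 1.5000: CF_t = 22.500000, DF = 0.917812, PV = 20.650777
  t = 2.0000: CF_t = 22.500000, DF = 0.891946, PV = 20.068782
  t = 2.5000: CF_t = 22.500000, DF = 0.866808, PV = 19.503190
  t = 3.0000: CF_t = 1022.500000, DF = 0.842379, PV = 861.332963
Price P = sum_t PV_t = 964.671251


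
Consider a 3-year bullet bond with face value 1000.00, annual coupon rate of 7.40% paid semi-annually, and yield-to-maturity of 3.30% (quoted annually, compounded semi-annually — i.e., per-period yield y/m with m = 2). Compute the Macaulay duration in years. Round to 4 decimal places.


Answer: Macaulay duration = 2.7607 years

Derivation:
Coupon per period c = face * coupon_rate / m = 37.000000
Periods per year m = 2; per-period yield y/m = 0.016500
Number of cashflows N = 6
Cashflows (t years, CF_t, discount factor 1/(1+y/m)^(m*t), PV):
  t = 0.5000: CF_t = 37.000000, DF = 0.983768, PV = 36.399410
  t = 1.0000: CF_t = 37.000000, DF = 0.967799, PV = 35.808568
  t = 1.5000: CF_t = 37.000000, DF = 0.952090, PV = 35.227318
  t = 2.0000: CF_t = 37.000000, DF = 0.936635, PV = 34.655502
  t = 2.5000: CF_t = 37.000000, DF = 0.921432, PV = 34.092968
  t = 3.0000: CF_t = 1037.000000, DF = 0.906475, PV = 940.014296
Price P = sum_t PV_t = 1116.198061
Macaulay numerator sum_t t * PV_t:
  t * PV_t at t = 0.5000: 18.199705
  t * PV_t at t = 1.0000: 35.808568
  t * PV_t at t = 1.5000: 52.840976
  t * PV_t at t = 2.0000: 69.311004
  t * PV_t at t = 2.5000: 85.232420
  t * PV_t at t = 3.0000: 2820.042888
Macaulay duration D = (sum_t t * PV_t) / P = 3081.435561 / 1116.198061 = 2.760653


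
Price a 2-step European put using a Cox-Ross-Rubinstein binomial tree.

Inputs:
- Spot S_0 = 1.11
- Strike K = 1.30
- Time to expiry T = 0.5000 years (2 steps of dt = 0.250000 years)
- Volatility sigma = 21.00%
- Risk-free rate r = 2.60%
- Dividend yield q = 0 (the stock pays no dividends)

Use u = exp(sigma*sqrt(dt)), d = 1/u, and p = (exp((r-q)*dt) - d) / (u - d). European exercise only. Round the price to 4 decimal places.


Answer: Price = V(0,0) = 0.1907

Derivation:
dt = T/N = 0.250000
u = exp(sigma*sqrt(dt)) = 1.110711; d = 1/u = 0.900325
p = (exp((r-q)*dt) - d) / (u - d) = 0.504770
Discount per step: exp(-r*dt) = 0.993521
Stock lattice S(k, i) with i counting down-moves:
  k=0: S(0,0) = 1.1100
  k=1: S(1,0) = 1.2329; S(1,1) = 0.9994
  k=2: S(2,0) = 1.3694; S(2,1) = 1.1100; S(2,2) = 0.8997
Terminal payoffs V(N, i) = max(K - S_T, 0):
  V(2,0) = 0.000000; V(2,1) = 0.190000; V(2,2) = 0.400251
Backward induction: V(k, i) = exp(-r*dt) * [p * V(k+1, i) + (1-p) * V(k+1, i+1)].
  V(1,0) = exp(-r*dt) * [p*0.000000 + (1-p)*0.190000] = 0.093484
  V(1,1) = exp(-r*dt) * [p*0.190000 + (1-p)*0.400251] = 0.292217
  V(0,0) = exp(-r*dt) * [p*0.093484 + (1-p)*0.292217] = 0.190659


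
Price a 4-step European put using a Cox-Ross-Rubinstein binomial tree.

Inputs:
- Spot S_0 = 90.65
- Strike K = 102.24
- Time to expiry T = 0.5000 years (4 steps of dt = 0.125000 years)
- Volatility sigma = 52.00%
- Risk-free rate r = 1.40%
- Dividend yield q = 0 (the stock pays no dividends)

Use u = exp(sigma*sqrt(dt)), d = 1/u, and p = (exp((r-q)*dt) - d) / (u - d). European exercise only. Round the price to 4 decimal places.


dt = T/N = 0.125000
u = exp(sigma*sqrt(dt)) = 1.201833; d = 1/u = 0.832062
p = (exp((r-q)*dt) - d) / (u - d) = 0.458904
Discount per step: exp(-r*dt) = 0.998252
Stock lattice S(k, i) with i counting down-moves:
  k=0: S(0,0) = 90.6500
  k=1: S(1,0) = 108.9461; S(1,1) = 75.4265
  k=2: S(2,0) = 130.9351; S(2,1) = 90.6500; S(2,2) = 62.7595
  k=3: S(3,0) = 157.3621; S(3,1) = 108.9461; S(3,2) = 75.4265; S(3,3) = 52.2198
  k=4: S(4,0) = 189.1229; S(4,1) = 130.9351; S(4,2) = 90.6500; S(4,3) = 62.7595; S(4,4) = 43.4502
Terminal payoffs V(N, i) = max(K - S_T, 0):
  V(4,0) = 0.000000; V(4,1) = 0.000000; V(4,2) = 11.590000; V(4,3) = 39.480472; V(4,4) = 58.789825
Backward induction: V(k, i) = exp(-r*dt) * [p * V(k+1, i) + (1-p) * V(k+1, i+1)].
  V(3,0) = exp(-r*dt) * [p*0.000000 + (1-p)*0.000000] = 0.000000
  V(3,1) = exp(-r*dt) * [p*0.000000 + (1-p)*11.590000] = 6.260339
  V(3,2) = exp(-r*dt) * [p*11.590000 + (1-p)*39.480472] = 26.634774
  V(3,3) = exp(-r*dt) * [p*39.480472 + (1-p)*58.789825] = 49.841389
  V(2,0) = exp(-r*dt) * [p*0.000000 + (1-p)*6.260339] = 3.381522
  V(2,1) = exp(-r*dt) * [p*6.260339 + (1-p)*26.634774] = 17.254644
  V(2,2) = exp(-r*dt) * [p*26.634774 + (1-p)*49.841389] = 39.123257
  V(1,0) = exp(-r*dt) * [p*3.381522 + (1-p)*17.254644] = 10.869177
  V(1,1) = exp(-r*dt) * [p*17.254644 + (1-p)*39.123257] = 29.036807
  V(0,0) = exp(-r*dt) * [p*10.869177 + (1-p)*29.036807] = 20.663418

Answer: Price = V(0,0) = 20.6634
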